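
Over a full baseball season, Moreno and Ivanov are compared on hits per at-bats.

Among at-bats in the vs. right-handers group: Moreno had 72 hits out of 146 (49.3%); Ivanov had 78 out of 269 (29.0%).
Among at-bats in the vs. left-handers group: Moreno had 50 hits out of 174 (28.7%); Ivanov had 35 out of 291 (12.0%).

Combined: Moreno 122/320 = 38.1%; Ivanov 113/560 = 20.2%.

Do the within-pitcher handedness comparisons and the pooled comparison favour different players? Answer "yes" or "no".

Within each pitcher handedness level (vs. right-handers 49.3% vs 29.0%; vs. left-handers 28.7% vs 12.0%), Moreno has the higher rate every time. Pooled: 38.1% vs 20.2% — Moreno has the higher rate overall. They agree.

no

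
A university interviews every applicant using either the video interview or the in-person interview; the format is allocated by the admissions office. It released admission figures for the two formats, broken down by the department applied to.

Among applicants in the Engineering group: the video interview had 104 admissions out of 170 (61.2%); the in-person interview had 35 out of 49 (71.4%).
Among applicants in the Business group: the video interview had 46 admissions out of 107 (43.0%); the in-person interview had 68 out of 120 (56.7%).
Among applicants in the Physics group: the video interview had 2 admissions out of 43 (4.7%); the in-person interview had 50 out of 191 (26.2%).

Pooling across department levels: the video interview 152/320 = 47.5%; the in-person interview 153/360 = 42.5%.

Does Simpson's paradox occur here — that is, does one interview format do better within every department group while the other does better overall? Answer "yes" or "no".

yes

Within each department level (Engineering 61.2% vs 71.4%; Business 43.0% vs 56.7%; Physics 4.7% vs 26.2%), the in-person interview has the higher rate every time. Pooled: 47.5% vs 42.5% — the video interview has the higher rate overall. The two comparisons disagree.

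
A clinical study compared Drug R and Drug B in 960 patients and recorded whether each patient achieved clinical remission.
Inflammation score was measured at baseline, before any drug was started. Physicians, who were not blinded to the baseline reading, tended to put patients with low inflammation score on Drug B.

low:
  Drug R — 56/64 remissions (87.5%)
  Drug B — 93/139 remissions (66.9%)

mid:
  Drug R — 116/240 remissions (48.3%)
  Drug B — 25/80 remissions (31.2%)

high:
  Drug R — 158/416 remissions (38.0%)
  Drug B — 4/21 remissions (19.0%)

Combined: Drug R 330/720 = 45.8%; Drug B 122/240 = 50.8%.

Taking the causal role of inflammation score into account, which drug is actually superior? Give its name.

Drug R

The imbalance in inflammation score arose from how patients were allocated, not from anything the drug did; and inflammation score independently affects the outcome. The pooled gap is confounded — condition on inflammation score.
Within each level — low: 87.5% vs 66.9%; mid: 48.3% vs 31.2%; high: 38.0% vs 19.0% — Drug R is higher every time.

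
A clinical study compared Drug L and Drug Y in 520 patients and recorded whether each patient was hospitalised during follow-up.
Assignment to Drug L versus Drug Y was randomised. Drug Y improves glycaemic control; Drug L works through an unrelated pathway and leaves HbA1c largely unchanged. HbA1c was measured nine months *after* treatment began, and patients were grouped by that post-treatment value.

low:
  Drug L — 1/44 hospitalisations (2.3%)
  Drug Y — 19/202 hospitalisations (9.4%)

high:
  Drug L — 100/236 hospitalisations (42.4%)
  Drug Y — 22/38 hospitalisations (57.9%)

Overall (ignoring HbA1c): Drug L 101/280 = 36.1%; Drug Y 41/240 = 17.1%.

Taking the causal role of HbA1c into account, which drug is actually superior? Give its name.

Within every HbA1c level Drug L has the lower rate, yet pooled Drug Y does — Simpson's reversal.
The distribution of HbA1c is itself part of what the drug does — it is an intermediate outcome. Holding it fixed would remove that part of the effect; the total effect is the pooled difference.
Pooled: Drug L 36.1% vs Drug Y 17.1%; Drug Y is lower overall.

Drug Y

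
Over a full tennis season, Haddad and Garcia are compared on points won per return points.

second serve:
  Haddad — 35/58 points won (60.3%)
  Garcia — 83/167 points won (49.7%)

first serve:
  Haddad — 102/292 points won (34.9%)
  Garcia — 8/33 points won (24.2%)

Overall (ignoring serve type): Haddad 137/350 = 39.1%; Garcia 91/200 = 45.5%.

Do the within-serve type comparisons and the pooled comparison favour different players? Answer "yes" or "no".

yes

Within each serve type level (second serve 60.3% vs 49.7%; first serve 34.9% vs 24.2%), Haddad has the higher rate every time. Pooled: 39.1% vs 45.5% — Garcia has the higher rate overall. The two comparisons disagree.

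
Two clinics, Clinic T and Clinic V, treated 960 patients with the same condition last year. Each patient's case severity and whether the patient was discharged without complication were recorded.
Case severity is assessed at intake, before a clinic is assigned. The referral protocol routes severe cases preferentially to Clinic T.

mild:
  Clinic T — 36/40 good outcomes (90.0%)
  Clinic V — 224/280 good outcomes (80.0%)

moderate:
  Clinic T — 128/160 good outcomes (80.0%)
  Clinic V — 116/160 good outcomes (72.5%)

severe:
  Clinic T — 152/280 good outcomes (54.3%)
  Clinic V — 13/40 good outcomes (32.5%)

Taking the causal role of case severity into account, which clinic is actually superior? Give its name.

Within every case severity level Clinic T has the higher rate, yet pooled Clinic V does — Simpson's reversal.
Case severity is set before the clinic has any effect — it is not caused by the clinic — and it independently drives the outcome. That makes it a confounder, so the causal comparison is within case severity levels.
Within each level — mild: 90.0% vs 80.0%; moderate: 80.0% vs 72.5%; severe: 54.3% vs 32.5% — Clinic T is higher every time.

Clinic T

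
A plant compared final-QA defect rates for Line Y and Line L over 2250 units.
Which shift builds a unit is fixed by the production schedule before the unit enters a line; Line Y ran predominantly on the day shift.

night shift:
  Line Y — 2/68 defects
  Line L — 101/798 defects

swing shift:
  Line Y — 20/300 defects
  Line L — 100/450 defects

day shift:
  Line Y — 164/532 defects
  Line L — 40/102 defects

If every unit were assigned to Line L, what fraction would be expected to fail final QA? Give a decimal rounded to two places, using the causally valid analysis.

0.23

Since shift is a pre-existing factor (not a product of the line) and it affects the outcome on its own, it is a confounder. The stratified rates, not the pooled rate, identify the causal effect.
Standardising Line L to the population shift mix: 0.385·101/798 + 0.333·100/450 + 0.282·40/102 = 0.233.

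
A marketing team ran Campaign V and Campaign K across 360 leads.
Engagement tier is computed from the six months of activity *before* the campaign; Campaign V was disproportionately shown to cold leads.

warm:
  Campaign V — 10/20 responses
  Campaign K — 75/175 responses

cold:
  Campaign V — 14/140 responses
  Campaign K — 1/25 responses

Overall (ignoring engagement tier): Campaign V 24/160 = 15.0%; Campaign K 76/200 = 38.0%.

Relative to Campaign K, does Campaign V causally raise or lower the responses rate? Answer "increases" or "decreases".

increases

The stratified and pooled comparisons disagree (Campaign V wins within each engagement tier; Campaign K wins overall), so the answer turns on the causal role of engagement tier.
Engagement tier differs across campaigns for reasons unrelated to any effect of the campaign itself, and it separately predicts the outcome — a classic confounder. We must compare within engagement tier levels.
Within each level — warm: 50.0% vs 42.9%; cold: 10.0% vs 4.0% — Campaign V is higher every time.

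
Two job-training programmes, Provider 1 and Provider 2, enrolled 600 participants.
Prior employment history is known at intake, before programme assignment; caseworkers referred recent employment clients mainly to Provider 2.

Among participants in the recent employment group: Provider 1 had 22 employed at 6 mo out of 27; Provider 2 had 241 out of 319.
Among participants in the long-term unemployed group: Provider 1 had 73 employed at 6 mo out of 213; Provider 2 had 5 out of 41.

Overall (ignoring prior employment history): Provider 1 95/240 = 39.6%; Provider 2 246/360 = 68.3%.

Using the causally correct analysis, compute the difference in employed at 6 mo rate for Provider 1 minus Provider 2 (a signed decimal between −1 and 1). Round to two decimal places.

+0.13

Prior employment history is set before the programme has any effect — it is not caused by the programme — and it independently drives the outcome. That makes it a confounder, so the causal comparison is within prior employment history levels.
Adjusting over the population distribution of prior employment history: 0.577·(0.815−0.755) + 0.423·(0.343−0.122) = +0.128.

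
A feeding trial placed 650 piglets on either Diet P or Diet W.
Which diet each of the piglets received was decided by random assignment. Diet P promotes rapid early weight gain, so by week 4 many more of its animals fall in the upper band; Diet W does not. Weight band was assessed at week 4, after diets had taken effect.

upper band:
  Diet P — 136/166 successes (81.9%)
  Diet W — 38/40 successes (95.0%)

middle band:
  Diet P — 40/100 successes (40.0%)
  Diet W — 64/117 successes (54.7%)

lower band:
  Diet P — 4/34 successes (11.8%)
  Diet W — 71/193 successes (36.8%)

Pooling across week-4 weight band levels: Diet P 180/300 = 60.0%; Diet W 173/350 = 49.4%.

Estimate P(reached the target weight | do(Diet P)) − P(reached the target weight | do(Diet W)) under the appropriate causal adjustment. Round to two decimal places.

+0.11

The stratified and pooled comparisons disagree (Diet W wins within each week-4 weight band; Diet P wins overall), so the answer turns on the causal role of week-4 weight band.
The distribution of week-4 weight band is itself part of what the diet does — it is an intermediate outcome. Holding it fixed would remove that part of the effect; the total effect is the pooled difference.
The causal difference is the pooled difference: 0.600 − 0.494 = +0.106.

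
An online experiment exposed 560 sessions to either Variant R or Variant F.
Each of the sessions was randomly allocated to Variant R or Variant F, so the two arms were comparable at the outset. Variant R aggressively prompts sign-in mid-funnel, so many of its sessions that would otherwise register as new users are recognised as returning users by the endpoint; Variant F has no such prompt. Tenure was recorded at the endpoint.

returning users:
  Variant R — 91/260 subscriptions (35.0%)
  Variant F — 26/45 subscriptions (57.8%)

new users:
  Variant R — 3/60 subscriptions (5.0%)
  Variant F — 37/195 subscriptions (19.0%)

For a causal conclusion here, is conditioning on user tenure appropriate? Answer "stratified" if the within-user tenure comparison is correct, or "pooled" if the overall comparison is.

Within every user tenure level Variant F has the higher rate, yet pooled Variant R does — Simpson's reversal.
Stratifying would compare variants among sessions the variants themselves sorted into user tenure groups — a form of selection on an intermediate. The unconditioned pooled rates give the total causal effect.
Pooled: Variant R 29.4% vs Variant F 26.2%; Variant R is higher overall.

pooled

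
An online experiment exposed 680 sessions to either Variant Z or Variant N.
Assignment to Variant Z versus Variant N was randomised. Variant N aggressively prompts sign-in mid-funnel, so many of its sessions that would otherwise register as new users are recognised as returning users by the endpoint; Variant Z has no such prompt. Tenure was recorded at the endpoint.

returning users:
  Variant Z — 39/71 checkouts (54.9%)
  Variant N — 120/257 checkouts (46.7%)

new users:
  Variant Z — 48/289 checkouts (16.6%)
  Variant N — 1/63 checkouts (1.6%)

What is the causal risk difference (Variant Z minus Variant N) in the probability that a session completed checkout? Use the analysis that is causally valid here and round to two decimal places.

The user tenure-specific comparison favours Variant Z throughout, but the pooled figures favour Variant N. The question is whether to condition on user tenure.
User tenure is recorded after the variant and is itself shifted by it — it sits on the causal path from variant to outcome. Conditioning on a mediator would strip out part of the effect we want; the pooled comparison gives the total causal effect.
The causal difference is the pooled difference: 0.242 − 0.378 = -0.136.

-0.14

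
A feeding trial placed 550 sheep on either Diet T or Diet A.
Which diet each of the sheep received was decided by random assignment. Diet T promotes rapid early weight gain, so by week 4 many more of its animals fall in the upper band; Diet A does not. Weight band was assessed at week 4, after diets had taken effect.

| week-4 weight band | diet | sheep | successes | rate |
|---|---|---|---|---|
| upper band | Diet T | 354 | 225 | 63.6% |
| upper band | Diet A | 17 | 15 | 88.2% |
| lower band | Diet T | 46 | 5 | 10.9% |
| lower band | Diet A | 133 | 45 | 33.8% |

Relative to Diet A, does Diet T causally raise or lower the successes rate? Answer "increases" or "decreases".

The stratified and pooled comparisons disagree (Diet A wins within each week-4 weight band; Diet T wins overall), so the answer turns on the causal role of week-4 weight band.
Stratifying would compare diets among sheep the diets themselves sorted into week-4 weight band groups — a form of selection on an intermediate. The unconditioned pooled rates give the total causal effect.
Pooled: Diet T 57.5% vs Diet A 40.0%; Diet T is higher overall.

increases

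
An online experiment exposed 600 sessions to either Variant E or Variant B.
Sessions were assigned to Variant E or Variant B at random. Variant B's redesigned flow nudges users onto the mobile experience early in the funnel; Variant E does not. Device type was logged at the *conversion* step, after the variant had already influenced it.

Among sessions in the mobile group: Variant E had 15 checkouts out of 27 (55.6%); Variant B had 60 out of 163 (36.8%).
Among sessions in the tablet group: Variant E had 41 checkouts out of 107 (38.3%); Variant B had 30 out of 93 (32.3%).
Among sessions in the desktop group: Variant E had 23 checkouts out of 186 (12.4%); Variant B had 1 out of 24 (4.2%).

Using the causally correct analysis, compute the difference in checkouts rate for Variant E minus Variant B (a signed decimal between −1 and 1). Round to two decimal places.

The device type-specific comparison favours Variant E throughout, but the pooled figures favour Variant B. The question is whether to condition on device type.
Because the variant influences device type, device type is a post-treatment mediator, not a confounder. Stratifying on it would bias the estimate; the causal effect is the crude pooled difference.
The causal difference is the pooled difference: 0.247 − 0.325 = -0.078.

-0.08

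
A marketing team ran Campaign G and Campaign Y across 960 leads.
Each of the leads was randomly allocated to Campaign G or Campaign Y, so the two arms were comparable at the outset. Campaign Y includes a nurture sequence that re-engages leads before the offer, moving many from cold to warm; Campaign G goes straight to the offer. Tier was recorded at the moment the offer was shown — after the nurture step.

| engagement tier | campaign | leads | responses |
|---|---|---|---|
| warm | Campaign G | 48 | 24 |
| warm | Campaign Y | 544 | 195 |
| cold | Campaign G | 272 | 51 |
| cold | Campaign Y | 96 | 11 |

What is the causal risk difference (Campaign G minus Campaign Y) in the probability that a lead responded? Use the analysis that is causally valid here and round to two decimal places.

Engagement tier is downstream of the campaign. One should not condition on a consequence of treatment, so the overall rates are the right comparison.
The causal difference is the pooled difference: 0.234 − 0.322 = -0.087.

-0.09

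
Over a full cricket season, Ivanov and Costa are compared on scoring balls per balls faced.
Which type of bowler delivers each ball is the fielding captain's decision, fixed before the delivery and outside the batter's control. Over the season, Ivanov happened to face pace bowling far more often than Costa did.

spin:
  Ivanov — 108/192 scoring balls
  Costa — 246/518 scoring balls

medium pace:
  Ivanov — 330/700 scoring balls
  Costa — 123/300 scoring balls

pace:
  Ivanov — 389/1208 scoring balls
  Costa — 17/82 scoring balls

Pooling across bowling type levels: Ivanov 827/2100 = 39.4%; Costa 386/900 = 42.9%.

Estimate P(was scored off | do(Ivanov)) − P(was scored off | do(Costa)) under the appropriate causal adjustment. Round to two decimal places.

+0.09

The stratified and pooled comparisons disagree (Ivanov wins within each bowling type; Costa wins overall), so the answer turns on the causal role of bowling type.
Here bowling type is a common cause — it drives both which player a case falls under and the outcome. The crude comparison mixes populations; the stratum-specific rates are the causally relevant ones.
Adjusting over the population distribution of bowling type: 0.237·(0.562−0.475) + 0.333·(0.471−0.410) + 0.430·(0.322−0.207) = +0.091.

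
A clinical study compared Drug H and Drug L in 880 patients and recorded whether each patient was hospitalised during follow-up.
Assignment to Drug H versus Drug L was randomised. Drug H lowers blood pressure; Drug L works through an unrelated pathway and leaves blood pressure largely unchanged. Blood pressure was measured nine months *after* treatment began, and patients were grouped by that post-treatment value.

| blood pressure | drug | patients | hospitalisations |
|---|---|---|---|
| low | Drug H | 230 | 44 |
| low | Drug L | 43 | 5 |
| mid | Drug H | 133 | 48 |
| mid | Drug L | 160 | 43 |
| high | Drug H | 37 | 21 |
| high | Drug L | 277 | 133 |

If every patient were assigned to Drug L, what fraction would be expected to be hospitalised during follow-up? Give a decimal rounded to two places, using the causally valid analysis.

Blood pressure lies on the pathway drug → blood pressure → outcome, so adjusting for it blocks the indirect effect. For the total causal effect of drug, use the unadjusted pooled rates.
So P(outcome | do(Drug L)) is just the pooled rate for Drug L: 181/480 = 0.377.

0.38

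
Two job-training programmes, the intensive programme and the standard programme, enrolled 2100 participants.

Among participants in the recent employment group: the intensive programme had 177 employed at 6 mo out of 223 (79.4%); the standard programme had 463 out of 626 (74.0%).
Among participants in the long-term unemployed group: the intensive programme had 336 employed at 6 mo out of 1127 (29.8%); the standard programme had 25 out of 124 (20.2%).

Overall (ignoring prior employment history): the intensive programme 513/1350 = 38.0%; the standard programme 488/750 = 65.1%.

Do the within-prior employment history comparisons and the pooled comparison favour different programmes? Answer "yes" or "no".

yes

Within each prior employment history level (recent employment 79.4% vs 74.0%; long-term unemployed 29.8% vs 20.2%), the intensive programme has the higher rate every time. Pooled: 38.0% vs 65.1% — the standard programme has the higher rate overall. The two comparisons disagree.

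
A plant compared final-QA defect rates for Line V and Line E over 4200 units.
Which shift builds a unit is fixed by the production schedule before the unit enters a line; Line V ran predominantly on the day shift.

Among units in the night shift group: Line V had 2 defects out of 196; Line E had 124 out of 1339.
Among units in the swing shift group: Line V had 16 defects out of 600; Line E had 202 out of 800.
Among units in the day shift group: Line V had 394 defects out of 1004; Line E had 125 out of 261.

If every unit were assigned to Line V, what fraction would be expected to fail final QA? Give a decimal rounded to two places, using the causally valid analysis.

Nothing the line does changes shift; the imbalance is an allocation artefact. With shift also predicting the outcome, the pooled figure is confounded, and the within-stratum comparison is the causal one.
Standardising Line V to the population shift mix: 0.365·2/196 + 0.333·16/600 + 0.301·394/1004 = 0.131.

0.13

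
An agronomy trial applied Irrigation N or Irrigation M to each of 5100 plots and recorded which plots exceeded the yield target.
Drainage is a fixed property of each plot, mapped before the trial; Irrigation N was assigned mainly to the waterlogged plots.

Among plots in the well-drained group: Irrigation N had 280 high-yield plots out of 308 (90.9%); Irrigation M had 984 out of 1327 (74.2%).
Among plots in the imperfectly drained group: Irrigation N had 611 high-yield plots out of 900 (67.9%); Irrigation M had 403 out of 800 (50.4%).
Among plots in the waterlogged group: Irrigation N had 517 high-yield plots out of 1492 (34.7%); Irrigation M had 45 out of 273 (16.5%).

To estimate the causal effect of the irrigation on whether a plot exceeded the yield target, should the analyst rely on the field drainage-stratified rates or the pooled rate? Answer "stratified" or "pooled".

stratified

Within every field drainage level Irrigation N has the higher rate, yet pooled Irrigation M does — Simpson's reversal.
Field drainage satisfies the back-door criterion: it is not a descendant of the irrigation, and it blocks the spurious path from irrigation to outcome. Adjusting for it (i.e., using the within-field drainage rates) gives the causal effect.
Within each level — well-drained: 90.9% vs 74.2%; imperfectly drained: 67.9% vs 50.4%; waterlogged: 34.7% vs 16.5% — Irrigation N is higher every time.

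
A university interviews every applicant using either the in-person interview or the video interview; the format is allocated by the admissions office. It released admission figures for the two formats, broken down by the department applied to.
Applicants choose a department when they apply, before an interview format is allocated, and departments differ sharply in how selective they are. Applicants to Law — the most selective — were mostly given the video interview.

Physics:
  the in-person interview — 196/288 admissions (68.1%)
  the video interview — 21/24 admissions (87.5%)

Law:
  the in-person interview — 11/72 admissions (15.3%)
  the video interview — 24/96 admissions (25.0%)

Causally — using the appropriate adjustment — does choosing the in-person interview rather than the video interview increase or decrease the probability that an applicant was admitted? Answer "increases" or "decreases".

The imbalance in department arose from how applicants were allocated, not from anything the interview format did; and department independently affects the outcome. The pooled gap is confounded — condition on department.
Within each level — Physics: 68.1% vs 87.5%; Law: 15.3% vs 25.0% — the video interview is higher every time.

decreases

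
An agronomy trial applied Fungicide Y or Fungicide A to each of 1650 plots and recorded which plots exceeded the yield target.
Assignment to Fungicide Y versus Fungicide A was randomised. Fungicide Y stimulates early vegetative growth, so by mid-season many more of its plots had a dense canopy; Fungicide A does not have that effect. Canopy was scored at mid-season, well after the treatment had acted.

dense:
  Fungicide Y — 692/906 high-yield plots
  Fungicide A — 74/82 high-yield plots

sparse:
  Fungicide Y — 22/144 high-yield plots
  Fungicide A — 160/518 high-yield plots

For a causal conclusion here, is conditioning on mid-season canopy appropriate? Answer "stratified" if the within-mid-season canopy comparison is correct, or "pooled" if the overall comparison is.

Within every mid-season canopy level Fungicide A has the higher rate, yet pooled Fungicide Y does — Simpson's reversal.
Because the fungicide influences mid-season canopy, mid-season canopy is a post-treatment mediator, not a confounder. Stratifying on it would bias the estimate; the causal effect is the crude pooled difference.
Pooled: Fungicide Y 68.0% vs Fungicide A 39.0%; Fungicide Y is higher overall.

pooled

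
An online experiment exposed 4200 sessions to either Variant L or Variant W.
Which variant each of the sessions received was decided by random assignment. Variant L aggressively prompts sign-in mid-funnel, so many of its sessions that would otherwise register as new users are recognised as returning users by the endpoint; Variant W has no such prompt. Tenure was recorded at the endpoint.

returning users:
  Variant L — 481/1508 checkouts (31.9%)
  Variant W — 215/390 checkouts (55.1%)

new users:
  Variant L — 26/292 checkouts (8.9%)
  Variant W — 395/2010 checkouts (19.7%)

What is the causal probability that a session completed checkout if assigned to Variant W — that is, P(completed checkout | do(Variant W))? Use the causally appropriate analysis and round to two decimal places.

0.25

Variant W is higher inside every user tenure stratum but Variant L is higher in aggregate. Whether to stratify depends on how user tenure relates to the variant.
Stratifying would compare variants among sessions the variants themselves sorted into user tenure groups — a form of selection on an intermediate. The unconditioned pooled rates give the total causal effect.
So P(outcome | do(Variant W)) is just the pooled rate for Variant W: 610/2400 = 0.254.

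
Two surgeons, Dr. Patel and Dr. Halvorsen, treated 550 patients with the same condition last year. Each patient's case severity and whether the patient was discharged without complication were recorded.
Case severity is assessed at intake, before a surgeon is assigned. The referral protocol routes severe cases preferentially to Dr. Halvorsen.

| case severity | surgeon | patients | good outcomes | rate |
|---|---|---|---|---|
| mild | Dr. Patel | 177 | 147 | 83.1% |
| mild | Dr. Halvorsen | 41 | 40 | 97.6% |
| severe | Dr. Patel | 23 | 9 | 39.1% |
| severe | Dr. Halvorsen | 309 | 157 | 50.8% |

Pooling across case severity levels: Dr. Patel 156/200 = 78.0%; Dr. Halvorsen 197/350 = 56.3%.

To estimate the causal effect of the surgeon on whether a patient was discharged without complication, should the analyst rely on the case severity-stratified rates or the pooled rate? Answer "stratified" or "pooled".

The case severity-specific comparison favours Dr. Halvorsen throughout, but the pooled figures favour Dr. Patel. The question is whether to condition on case severity.
Since case severity is a pre-existing factor (not a product of the surgeon) and it affects the outcome on its own, it is a confounder. The stratified rates, not the pooled rate, identify the causal effect.
Within each level — mild: 83.1% vs 97.6%; severe: 39.1% vs 50.8% — Dr. Halvorsen is higher every time.

stratified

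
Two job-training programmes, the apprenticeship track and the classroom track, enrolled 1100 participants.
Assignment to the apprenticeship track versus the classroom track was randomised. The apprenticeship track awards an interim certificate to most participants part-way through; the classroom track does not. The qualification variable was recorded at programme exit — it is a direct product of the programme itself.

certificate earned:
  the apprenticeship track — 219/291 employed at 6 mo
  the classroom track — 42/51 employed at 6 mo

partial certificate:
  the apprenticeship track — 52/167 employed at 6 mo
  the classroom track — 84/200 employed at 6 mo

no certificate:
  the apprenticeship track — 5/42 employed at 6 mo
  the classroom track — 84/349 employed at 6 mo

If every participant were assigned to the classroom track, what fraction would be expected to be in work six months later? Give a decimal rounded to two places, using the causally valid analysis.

Stratifying would compare programmes among participants the programmes themselves sorted into qualification attained during the programme groups — a form of selection on an intermediate. The unconditioned pooled rates give the total causal effect.
So P(outcome | do(the classroom track)) is just the pooled rate for the classroom track: 210/600 = 0.350.

0.35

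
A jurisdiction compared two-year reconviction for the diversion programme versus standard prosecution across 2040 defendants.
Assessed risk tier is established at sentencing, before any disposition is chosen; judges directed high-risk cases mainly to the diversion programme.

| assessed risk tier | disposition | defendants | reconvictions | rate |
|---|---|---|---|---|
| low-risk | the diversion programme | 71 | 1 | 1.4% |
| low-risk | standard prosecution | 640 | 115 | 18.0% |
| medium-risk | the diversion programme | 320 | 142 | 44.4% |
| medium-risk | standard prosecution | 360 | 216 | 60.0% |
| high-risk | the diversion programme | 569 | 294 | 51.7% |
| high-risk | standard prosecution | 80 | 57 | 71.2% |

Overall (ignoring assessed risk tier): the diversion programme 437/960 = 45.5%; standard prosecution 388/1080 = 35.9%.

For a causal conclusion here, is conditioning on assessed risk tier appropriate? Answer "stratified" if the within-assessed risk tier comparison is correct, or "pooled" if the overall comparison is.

Assessed risk tier satisfies the back-door criterion: it is not a descendant of the disposition, and it blocks the spurious path from disposition to outcome. Adjusting for it (i.e., using the within-assessed risk tier rates) gives the causal effect.
Within each level — low-risk: 1.4% vs 18.0%; medium-risk: 44.4% vs 60.0%; high-risk: 51.7% vs 71.2% — the diversion programme is lower every time.

stratified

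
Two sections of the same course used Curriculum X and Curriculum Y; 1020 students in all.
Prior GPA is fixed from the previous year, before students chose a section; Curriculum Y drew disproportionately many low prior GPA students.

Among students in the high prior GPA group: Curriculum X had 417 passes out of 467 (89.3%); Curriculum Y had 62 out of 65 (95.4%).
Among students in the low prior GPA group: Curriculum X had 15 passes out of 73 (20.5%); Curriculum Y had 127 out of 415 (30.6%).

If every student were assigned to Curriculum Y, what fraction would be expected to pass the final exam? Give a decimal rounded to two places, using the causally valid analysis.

The stratified and pooled comparisons disagree (Curriculum Y wins within each prior GPA band; Curriculum X wins overall), so the answer turns on the causal role of prior GPA band.
Since prior GPA band is a pre-existing factor (not a product of the teaching method) and it affects the outcome on its own, it is a confounder. The stratified rates, not the pooled rate, identify the causal effect.
Standardising Curriculum Y to the population prior GPA band mix: 0.522·62/65 + 0.478·127/415 = 0.644.

0.64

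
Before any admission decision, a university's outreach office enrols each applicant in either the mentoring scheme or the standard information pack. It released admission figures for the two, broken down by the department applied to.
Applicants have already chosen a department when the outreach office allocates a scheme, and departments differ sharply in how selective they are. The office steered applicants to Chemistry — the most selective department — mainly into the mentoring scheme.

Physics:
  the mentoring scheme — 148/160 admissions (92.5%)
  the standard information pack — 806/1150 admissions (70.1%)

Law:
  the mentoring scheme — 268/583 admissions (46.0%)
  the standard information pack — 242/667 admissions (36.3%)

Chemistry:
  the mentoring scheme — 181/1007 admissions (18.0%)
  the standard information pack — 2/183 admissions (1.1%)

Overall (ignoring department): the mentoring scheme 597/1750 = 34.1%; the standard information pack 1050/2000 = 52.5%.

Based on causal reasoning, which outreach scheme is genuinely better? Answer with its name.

Since department is a pre-existing factor (not a product of the outreach scheme) and it affects the outcome on its own, it is a confounder. The stratified rates, not the pooled rate, identify the causal effect.
Within each level — Physics: 92.5% vs 70.1%; Law: 46.0% vs 36.3%; Chemistry: 18.0% vs 1.1% — the mentoring scheme is higher every time.

the mentoring scheme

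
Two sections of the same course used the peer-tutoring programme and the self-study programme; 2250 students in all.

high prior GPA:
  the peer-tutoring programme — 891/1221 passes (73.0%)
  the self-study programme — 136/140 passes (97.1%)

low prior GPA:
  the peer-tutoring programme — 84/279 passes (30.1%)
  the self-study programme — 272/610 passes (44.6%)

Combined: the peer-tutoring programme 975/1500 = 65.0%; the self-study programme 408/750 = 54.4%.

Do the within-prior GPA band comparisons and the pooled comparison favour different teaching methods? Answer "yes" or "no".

yes

Within each prior GPA band level (high prior GPA 73.0% vs 97.1%; low prior GPA 30.1% vs 44.6%), the self-study programme has the higher rate every time. Pooled: 65.0% vs 54.4% — the peer-tutoring programme has the higher rate overall. The two comparisons disagree.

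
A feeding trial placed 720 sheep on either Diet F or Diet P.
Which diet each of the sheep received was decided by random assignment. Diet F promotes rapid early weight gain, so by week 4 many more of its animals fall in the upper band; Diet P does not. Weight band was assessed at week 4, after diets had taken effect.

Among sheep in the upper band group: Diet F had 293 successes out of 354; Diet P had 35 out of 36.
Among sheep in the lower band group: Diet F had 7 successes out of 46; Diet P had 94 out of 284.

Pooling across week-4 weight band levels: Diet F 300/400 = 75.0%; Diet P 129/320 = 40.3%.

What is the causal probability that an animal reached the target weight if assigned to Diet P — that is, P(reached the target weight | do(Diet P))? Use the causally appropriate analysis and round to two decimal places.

Diet P is higher inside every week-4 weight band stratum but Diet F is higher in aggregate. Whether to stratify depends on how week-4 weight band relates to the diet.
The distribution of week-4 weight band is itself part of what the diet does — it is an intermediate outcome. Holding it fixed would remove that part of the effect; the total effect is the pooled difference.
So P(outcome | do(Diet P)) is just the pooled rate for Diet P: 129/320 = 0.403.

0.40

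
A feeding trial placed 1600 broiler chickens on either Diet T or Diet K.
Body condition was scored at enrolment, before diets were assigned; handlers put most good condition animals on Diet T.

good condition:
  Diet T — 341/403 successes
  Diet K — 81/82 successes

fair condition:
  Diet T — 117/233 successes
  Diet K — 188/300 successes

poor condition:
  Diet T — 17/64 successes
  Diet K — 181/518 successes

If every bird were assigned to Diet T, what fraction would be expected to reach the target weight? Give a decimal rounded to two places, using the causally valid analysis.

0.52

Since starting body condition is a pre-existing factor (not a product of the diet) and it affects the outcome on its own, it is a confounder. The stratified rates, not the pooled rate, identify the causal effect.
Standardising Diet T to the population starting body condition mix: 0.303·341/403 + 0.333·117/233 + 0.364·17/64 = 0.520.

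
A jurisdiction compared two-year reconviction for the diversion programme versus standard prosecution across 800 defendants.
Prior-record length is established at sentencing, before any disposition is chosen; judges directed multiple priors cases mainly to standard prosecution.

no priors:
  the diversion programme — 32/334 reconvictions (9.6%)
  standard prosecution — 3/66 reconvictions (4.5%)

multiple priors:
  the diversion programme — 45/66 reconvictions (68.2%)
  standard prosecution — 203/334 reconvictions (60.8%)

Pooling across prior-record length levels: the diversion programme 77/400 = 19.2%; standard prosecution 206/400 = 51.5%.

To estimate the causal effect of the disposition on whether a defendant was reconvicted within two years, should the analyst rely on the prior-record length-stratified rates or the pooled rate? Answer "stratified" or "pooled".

Since prior-record length is a pre-existing factor (not a product of the disposition) and it affects the outcome on its own, it is a confounder. The stratified rates, not the pooled rate, identify the causal effect.
Within each level — no priors: 9.6% vs 4.5%; multiple priors: 68.2% vs 60.8% — standard prosecution is lower every time.

stratified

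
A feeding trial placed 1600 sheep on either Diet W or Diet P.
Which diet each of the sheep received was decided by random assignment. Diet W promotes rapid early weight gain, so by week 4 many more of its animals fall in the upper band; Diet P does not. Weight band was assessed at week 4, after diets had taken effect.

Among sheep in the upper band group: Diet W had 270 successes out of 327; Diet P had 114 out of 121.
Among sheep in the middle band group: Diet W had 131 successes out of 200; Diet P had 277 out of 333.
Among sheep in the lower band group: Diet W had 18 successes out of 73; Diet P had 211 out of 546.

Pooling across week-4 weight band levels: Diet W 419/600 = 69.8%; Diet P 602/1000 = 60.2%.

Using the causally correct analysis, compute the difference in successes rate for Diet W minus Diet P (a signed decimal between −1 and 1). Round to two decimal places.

Week-4 weight band here is a post-treatment variable shaped by the diet; conditioning on it would introduce bias rather than remove it. The overall comparison is the causal one.
The causal difference is the pooled difference: 0.698 − 0.602 = +0.096.

+0.10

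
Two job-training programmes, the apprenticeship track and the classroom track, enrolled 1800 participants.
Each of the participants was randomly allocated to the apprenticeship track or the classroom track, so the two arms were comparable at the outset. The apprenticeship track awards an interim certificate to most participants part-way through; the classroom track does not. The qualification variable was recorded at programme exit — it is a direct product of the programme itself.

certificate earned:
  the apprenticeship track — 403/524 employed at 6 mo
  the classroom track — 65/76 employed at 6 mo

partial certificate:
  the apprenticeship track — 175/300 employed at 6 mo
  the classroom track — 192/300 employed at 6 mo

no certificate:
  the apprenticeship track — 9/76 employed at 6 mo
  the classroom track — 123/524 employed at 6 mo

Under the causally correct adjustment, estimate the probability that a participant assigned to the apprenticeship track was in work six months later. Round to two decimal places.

The qualification attained during the programme-specific comparison favours the classroom track throughout, but the pooled figures favour the apprenticeship track. The question is whether to condition on qualification attained during the programme.
Qualification attained during the programme lies on the pathway programme → qualification attained during the programme → outcome, so adjusting for it blocks the indirect effect. For the total causal effect of programme, use the unadjusted pooled rates.
So P(outcome | do(the apprenticeship track)) is just the pooled rate for the apprenticeship track: 587/900 = 0.652.

0.65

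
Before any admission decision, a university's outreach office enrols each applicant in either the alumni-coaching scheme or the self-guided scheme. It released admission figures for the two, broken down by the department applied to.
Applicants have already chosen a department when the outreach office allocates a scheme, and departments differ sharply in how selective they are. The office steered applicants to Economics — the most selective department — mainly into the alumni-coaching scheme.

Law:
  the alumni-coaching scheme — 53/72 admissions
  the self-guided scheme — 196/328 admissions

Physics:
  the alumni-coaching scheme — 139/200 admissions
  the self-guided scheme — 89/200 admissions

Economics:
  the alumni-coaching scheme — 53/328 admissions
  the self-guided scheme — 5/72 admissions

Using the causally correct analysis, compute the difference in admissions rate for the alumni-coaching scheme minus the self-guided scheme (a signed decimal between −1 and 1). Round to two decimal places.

Within every department level the alumni-coaching scheme has the higher rate, yet pooled the self-guided scheme does — Simpson's reversal.
Here department is a common cause — it drives both which outreach scheme a case falls under and the outcome. The crude comparison mixes populations; the stratum-specific rates are the causally relevant ones.
Adjusting over the population distribution of department: 0.333·(0.736−0.598) + 0.333·(0.695−0.445) + 0.333·(0.162−0.069) = +0.160.

+0.16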